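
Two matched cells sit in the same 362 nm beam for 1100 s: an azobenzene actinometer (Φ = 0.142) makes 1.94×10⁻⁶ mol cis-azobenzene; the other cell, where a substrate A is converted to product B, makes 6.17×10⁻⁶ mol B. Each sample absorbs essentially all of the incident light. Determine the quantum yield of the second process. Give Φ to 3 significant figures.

Photons absorbed by the actinometer: 1.94×10⁻⁶ / 0.142 = 1.366×10⁻⁵ mol.
Φ(unknown) = 6.17×10⁻⁶ / 1.366×10⁻⁵ = 0.452.

Φ = 0.452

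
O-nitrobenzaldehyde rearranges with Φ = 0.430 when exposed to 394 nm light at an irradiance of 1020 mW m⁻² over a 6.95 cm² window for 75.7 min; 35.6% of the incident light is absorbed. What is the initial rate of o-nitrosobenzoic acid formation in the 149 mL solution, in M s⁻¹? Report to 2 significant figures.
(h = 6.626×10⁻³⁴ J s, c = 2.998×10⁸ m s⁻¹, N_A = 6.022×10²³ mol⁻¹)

2.4×10⁻⁹ M s⁻¹

Photon energy at 394 nm: hc/λ = (6.626×10⁻³⁴)(2.998×10⁸)/(394×10⁻⁹) = 5.042×10⁻¹⁹ J.
Energy delivered: (1020 mW m⁻²)(6.95×10⁻⁴ m²)(4542 s) = 3.220 J.
Photons incident: 3.220 / 5.042×10⁻¹⁹ = 6.386×10¹⁸, i.e. 6.386×10¹⁸/6.022×10²³ = 1.060×10⁻⁵ mol.
Photons absorbed: 0.356 × 1.060×10⁻⁵ = 3.774×10⁻⁶ mol.
Product formed: 0.430 × 3.774×10⁻⁶ = 1.623×10⁻⁶ mol.
Rate: 1.623×10⁻⁶ mol / (4542 s × 0.149 L) = 2.4×10⁻⁹ M s⁻¹.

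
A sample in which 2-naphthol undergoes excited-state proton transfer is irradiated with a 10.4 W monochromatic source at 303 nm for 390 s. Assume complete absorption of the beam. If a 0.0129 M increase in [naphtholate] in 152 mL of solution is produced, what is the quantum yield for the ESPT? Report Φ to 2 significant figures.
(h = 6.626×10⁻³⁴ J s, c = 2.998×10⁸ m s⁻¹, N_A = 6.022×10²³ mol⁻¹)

Product: (0.0129 M)(0.152 L) = 0.001961 mol.
Photon energy at 303 nm: hc/λ = (6.626×10⁻³⁴)(2.998×10⁸)/(303×10⁻⁹) = 6.556×10⁻¹⁹ J.
Energy delivered: (10.4 W)(390 s) = 4056 J.
Photons incident: 4056 / 6.556×10⁻¹⁹ = 6.187×10²¹, i.e. 6.187×10²¹/6.022×10²³ = 0.01027 mol.
Φ = 0.001961 mol / 0.01027 mol photons = 0.19.

Φ = 0.19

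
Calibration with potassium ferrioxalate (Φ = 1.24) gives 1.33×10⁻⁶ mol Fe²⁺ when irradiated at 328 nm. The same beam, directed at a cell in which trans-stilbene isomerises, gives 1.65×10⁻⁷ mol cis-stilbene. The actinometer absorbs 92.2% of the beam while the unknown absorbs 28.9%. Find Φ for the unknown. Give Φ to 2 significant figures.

Photons absorbed by the actinometer: 1.33×10⁻⁶ / 1.24 = 1.073×10⁻⁶ mol.
Incident flux: 1.073×10⁻⁶ / 0.922 = 1.164×10⁻⁶ einstein.
Absorbed by unknown: 0.289 × 1.164×10⁻⁶ = 3.364×10⁻⁷ mol.
Φ(unknown) = 1.65×10⁻⁷ / 3.364×10⁻⁷ = 0.49.

Φ = 0.49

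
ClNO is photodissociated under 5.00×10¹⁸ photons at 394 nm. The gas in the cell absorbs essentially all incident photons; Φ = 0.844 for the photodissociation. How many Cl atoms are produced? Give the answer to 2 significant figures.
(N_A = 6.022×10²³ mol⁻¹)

4.2×10¹⁸ atoms

Moles of photons: 5.00×10¹⁸ / 6.022×10²³ = 8.303×10⁻⁶ mol.
Product: Φ × n_abs = 0.844 × 8.303×10⁻⁶ = 7.008×10⁻⁶ mol.
As a count: 7.008×10⁻⁶ × 6.022×10²³ = 4.2×10¹⁸.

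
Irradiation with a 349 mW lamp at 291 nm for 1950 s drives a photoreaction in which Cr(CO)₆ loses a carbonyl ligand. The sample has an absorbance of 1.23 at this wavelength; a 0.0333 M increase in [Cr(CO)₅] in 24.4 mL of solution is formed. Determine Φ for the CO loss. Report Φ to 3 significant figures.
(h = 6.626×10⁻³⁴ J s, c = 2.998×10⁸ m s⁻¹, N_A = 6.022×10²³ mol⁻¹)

Φ = 0.522

Product: (0.0333 M)(0.0244 L) = 8.125×10⁻⁴ mol.
Photon energy at 291 nm: hc/λ = (6.626×10⁻³⁴)(2.998×10⁸)/(291×10⁻⁹) = 6.826×10⁻¹⁹ J.
Energy delivered: (349 mW)(1950 s) = 680.6 J.
Photons incident: 680.6 / 6.826×10⁻¹⁹ = 9.971×10²⁰, i.e. 9.971×10²⁰/6.022×10²³ = 0.001656 mol.
Fraction absorbed: 1 − 10^(−1.23) = 0.9411.
Photons absorbed: 0.9411 × 0.001656 = 0.001558 mol.
Φ = 8.125×10⁻⁴ mol / 0.001558 mol photons = 0.522.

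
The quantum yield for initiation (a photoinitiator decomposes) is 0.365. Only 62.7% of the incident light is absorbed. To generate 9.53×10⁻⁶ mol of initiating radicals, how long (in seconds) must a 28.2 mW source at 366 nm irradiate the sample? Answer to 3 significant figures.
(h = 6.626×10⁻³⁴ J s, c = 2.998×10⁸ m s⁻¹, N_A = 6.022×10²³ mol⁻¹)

t ≈ 483 s

Photons that must be absorbed: 9.53×10⁻⁶ / 0.365 = 2.611×10⁻⁵ mol.
Incident photons needed: 2.611×10⁻⁵ / 0.627 = 4.164×10⁻⁵ mol.
Photon energy: hc/λ = 5.428×10⁻¹⁹ J; per mole, 3.269×10⁵ J mol⁻¹.
Energy required: 4.164×10⁻⁵ × 3.269×10⁵ = 13.61 J.
Time: 13.61 J / 0.0282 W = 483 s.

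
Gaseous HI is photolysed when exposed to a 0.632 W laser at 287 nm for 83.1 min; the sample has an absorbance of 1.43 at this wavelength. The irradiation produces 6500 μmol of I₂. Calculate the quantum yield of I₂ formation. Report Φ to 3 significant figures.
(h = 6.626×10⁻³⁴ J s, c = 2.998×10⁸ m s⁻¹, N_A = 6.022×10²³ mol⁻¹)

Φ = 0.893

Product: 6500 μmol = 0.00650 mol.
Photon energy at 287 nm: hc/λ = (6.626×10⁻³⁴)(2.998×10⁸)/(287×10⁻⁹) = 6.922×10⁻¹⁹ J.
Energy delivered: (0.632 W)(4986 s) = 3151 J.
Photons incident: 3151 / 6.922×10⁻¹⁹ = 4.552×10²¹, i.e. 4.552×10²¹/6.022×10²³ = 0.007559 mol.
Fraction absorbed: 1 − 10^(−1.43) = 0.9628.
Photons absorbed: 0.9628 × 0.007559 = 0.007278 mol.
Φ = 0.00650 mol / 0.007278 mol photons = 0.893.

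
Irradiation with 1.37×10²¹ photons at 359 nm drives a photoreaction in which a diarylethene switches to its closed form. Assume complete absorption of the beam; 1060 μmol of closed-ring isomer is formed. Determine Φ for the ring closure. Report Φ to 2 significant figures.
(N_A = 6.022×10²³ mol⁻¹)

Product: 1060 μmol = 0.00106 mol.
Moles of photons: 1.37×10²¹ / 6.022×10²³ = 0.002275 mol.
Φ = 0.00106 mol / 0.002275 mol photons = 0.47.

Φ = 0.47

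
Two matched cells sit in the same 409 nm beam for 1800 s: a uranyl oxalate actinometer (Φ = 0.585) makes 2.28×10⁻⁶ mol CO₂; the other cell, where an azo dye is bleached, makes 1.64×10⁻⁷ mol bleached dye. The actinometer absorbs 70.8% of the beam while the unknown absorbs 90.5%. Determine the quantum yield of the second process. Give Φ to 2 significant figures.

Φ = 0.033

Photons absorbed by the actinometer: 2.28×10⁻⁶ / 0.585 = 3.897×10⁻⁶ mol.
Incident flux: 3.897×10⁻⁶ / 0.708 = 5.504×10⁻⁶ einstein.
Absorbed by unknown: 0.905 × 5.504×10⁻⁶ = 4.981×10⁻⁶ mol.
Φ(unknown) = 1.64×10⁻⁷ / 4.981×10⁻⁶ = 0.033.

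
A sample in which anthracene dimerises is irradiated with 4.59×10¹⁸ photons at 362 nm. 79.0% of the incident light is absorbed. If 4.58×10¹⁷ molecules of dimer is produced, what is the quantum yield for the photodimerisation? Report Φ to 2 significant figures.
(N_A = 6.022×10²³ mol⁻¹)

Φ = 0.13

Product: 4.58×10¹⁷ / 6.022×10²³ = 7.605×10⁻⁷ mol.
Moles of photons: 4.59×10¹⁸ / 6.022×10²³ = 7.622×10⁻⁶ mol.
Photons absorbed: 0.790 × 7.622×10⁻⁶ = 6.021×10⁻⁶ mol.
Φ = 7.605×10⁻⁷ mol / 6.021×10⁻⁶ mol photons = 0.13.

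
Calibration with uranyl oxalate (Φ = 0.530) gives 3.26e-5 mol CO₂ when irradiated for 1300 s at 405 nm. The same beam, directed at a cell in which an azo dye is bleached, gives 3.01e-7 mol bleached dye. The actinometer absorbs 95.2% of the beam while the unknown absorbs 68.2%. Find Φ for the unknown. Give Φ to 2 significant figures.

Φ = 0.0068

Photons absorbed by the actinometer: 3.26e-5 / 0.530 = 6.151e-5 mol.
Incident flux: 6.151e-5 / 0.952 = 6.461e-5 einstein.
Absorbed by unknown: 0.682 × 6.461e-5 = 4.406e-5 mol.
Φ(unknown) = 3.01e-7 / 4.406e-5 = 0.0068.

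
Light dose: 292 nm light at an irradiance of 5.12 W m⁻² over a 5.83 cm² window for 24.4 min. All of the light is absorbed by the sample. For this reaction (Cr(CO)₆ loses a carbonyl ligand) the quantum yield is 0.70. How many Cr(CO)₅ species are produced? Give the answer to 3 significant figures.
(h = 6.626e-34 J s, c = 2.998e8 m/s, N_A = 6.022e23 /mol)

Photon energy at 292 nm: hc/λ = (6.626e-34)(2.998e8)/(292e-9) = 6.803e-19 J.
Energy delivered: (5.12 W m⁻²)(5.83e-4 m²)(1464 s) = 4.370 J.
Photons incident: 4.370 / 6.803e-19 = 6.424e18, i.e. 6.424e18/6.022e23 = 1.067e-5 mol.
Product: Φ × n_abs = 0.70 × 1.067e-5 = 7.469e-6 mol.
As a count: 7.469e-6 × 6.022e23 = 4.50e18.

4.50e18 species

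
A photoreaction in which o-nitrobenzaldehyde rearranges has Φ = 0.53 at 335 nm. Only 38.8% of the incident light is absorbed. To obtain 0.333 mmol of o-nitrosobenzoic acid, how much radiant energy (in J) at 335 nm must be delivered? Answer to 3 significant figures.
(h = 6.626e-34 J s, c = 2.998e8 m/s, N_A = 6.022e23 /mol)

Product: 0.333 mmol = 3.33e-4 mol.
Photons that must be absorbed: 3.33e-4 / 0.53 = 6.283e-4 mol.
Incident photons needed: 6.283e-4 / 0.388 = 0.001619 mol.
Photon energy: hc/λ = 5.930e-19 J; per mole, 3.571e5 J mol⁻¹.
Energy required: 0.001619 × 3.571e5 = 578 J.

578 J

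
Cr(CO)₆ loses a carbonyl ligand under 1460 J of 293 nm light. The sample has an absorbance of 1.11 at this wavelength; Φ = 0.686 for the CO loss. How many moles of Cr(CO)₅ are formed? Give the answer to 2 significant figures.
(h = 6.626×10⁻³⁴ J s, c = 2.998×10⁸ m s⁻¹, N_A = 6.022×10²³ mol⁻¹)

0.0023 mol

Photon energy at 293 nm: hc/λ = (6.626×10⁻³⁴)(2.998×10⁸)/(293×10⁻⁹) = 6.780×10⁻¹⁹ J.
Photons incident: 1460 / 6.780×10⁻¹⁹ = 2.153×10²¹, i.e. 2.153×10²¹/6.022×10²³ = 0.003575 mol.
Fraction absorbed: 1 − 10^(−1.11) = 0.9224.
Photons absorbed: 0.9224 × 0.003575 = 0.003298 mol.
Product: Φ × n_abs = 0.686 × 0.003298 = 0.002262 mol.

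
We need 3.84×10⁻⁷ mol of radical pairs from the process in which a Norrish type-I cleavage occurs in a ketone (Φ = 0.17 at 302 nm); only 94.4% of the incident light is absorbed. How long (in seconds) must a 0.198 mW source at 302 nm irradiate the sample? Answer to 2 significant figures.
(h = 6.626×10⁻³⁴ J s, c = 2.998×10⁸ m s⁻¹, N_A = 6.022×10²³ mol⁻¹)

Photons that must be absorbed: 3.84×10⁻⁷ / 0.17 = 2.259×10⁻⁶ mol.
Incident photons needed: 2.259×10⁻⁶ / 0.944 = 2.393×10⁻⁶ mol.
Photon energy: hc/λ = 6.578×10⁻¹⁹ J; per mole, 3.961×10⁵ J mol⁻¹.
Energy required: 2.393×10⁻⁶ × 3.961×10⁵ = 0.9479 J.
Time: 0.9479 J / 0.000198 W = 4800 s.

t ≈ 4800 s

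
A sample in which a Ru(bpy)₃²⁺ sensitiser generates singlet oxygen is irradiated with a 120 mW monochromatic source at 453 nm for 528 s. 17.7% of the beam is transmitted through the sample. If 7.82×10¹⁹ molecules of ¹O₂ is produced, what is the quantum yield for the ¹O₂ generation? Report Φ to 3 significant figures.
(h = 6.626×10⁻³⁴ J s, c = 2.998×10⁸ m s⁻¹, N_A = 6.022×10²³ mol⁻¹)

Product: 7.82×10¹⁹ / 6.022×10²³ = 1.299×10⁻⁴ mol.
Photon energy at 453 nm: hc/λ = (6.626×10⁻³⁴)(2.998×10⁸)/(453×10⁻⁹) = 4.385×10⁻¹⁹ J.
Energy delivered: (120 mW)(528 s) = 63.36 J.
Photons incident: 63.36 / 4.385×10⁻¹⁹ = 1.445×10²⁰, i.e. 1.445×10²⁰/6.022×10²³ = 2.400×10⁻⁴ mol.
Fraction absorbed: 1 − 17.7/100 = 0.8230.
Photons absorbed: 0.8230 × 2.400×10⁻⁴ = 1.975×10⁻⁴ mol.
Φ = 1.299×10⁻⁴ mol / 1.975×10⁻⁴ mol photons = 0.658.

Φ = 0.658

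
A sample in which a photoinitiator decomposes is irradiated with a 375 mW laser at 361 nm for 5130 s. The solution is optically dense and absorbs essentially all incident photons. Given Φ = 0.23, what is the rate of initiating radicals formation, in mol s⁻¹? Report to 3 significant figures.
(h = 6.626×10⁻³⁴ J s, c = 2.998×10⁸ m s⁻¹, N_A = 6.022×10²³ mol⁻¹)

2.60×10⁻⁷ mol s⁻¹

Photon energy at 361 nm: hc/λ = (6.626×10⁻³⁴)(2.998×10⁸)/(361×10⁻⁹) = 5.503×10⁻¹⁹ J.
Energy delivered: (375 mW)(5130 s) = 1924 J.
Photons incident: 1924 / 5.503×10⁻¹⁹ = 3.496×10²¹, i.e. 3.496×10²¹/6.022×10²³ = 0.005805 mol.
Product formed: 0.23 × 0.005805 = 0.001335 mol.
Rate: 0.001335 / 5130 s = 2.60×10⁻⁷ mol s⁻¹.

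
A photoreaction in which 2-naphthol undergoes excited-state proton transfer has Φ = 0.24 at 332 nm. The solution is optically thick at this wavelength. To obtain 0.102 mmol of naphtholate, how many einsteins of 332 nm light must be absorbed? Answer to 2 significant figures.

Product: 0.102 mmol = 1.02×10⁻⁴ mol.
Photons that must be absorbed: 1.02×10⁻⁴ / 0.24 = 4.250×10⁻⁴ mol.

4.3×10⁻⁴ einstein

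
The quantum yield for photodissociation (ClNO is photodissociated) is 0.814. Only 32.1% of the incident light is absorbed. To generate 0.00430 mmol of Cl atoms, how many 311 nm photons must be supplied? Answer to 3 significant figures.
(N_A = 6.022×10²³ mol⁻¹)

Product: 0.00430 mmol = 4.30×10⁻⁶ mol.
Photons that must be absorbed: 4.30×10⁻⁶ / 0.814 = 5.283×10⁻⁶ mol.
Incident photons needed: 5.283×10⁻⁶ / 0.321 = 1.646×10⁻⁵ mol.
Photon count: 1.646×10⁻⁵ × 6.022×10²³ = 9.91×10¹⁸.

9.91×10¹⁸ photons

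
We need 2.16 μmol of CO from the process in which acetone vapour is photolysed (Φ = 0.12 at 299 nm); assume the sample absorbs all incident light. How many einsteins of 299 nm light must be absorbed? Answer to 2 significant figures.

1.8e-5 einstein

Product: 2.16 μmol = 2.16e-6 mol.
Photons that must be absorbed: 2.16e-6 / 0.12 = 1.800e-5 mol.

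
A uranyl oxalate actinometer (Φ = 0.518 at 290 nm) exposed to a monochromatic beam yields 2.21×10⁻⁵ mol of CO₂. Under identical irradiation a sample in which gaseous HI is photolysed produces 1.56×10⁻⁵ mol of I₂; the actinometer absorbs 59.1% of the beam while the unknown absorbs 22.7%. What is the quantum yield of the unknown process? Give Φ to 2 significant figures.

Photons absorbed by the actinometer: 2.21×10⁻⁵ / 0.518 = 4.266×10⁻⁵ mol.
Incident flux: 4.266×10⁻⁵ / 0.591 = 7.218×10⁻⁵ einstein.
Absorbed by unknown: 0.227 × 7.218×10⁻⁵ = 1.638×10⁻⁵ mol.
Φ(unknown) = 1.56×10⁻⁵ / 1.638×10⁻⁵ = 0.95.

Φ = 0.95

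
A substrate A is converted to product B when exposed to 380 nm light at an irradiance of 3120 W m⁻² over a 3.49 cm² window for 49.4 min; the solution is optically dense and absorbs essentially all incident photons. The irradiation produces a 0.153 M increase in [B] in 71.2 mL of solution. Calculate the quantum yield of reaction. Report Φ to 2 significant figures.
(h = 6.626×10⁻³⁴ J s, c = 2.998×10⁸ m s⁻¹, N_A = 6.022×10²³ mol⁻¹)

Φ = 1.1

Product: (0.153 M)(0.0712 L) = 0.01089 mol.
Photon energy at 380 nm: hc/λ = (6.626×10⁻³⁴)(2.998×10⁸)/(380×10⁻⁹) = 5.228×10⁻¹⁹ J.
Energy delivered: (3120 W m⁻²)(3.49×10⁻⁴ m²)(2964 s) = 3227 J.
Photons incident: 3227 / 5.228×10⁻¹⁹ = 6.173×10²¹, i.e. 6.173×10²¹/6.022×10²³ = 0.01025 mol.
Φ = 0.01089 mol / 0.01025 mol photons = 1.1.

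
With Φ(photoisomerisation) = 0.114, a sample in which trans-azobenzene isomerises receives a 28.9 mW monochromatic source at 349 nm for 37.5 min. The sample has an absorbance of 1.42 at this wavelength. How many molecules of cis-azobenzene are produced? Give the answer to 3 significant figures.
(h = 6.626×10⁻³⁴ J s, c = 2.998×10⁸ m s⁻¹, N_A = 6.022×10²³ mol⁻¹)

Photon energy at 349 nm: hc/λ = (6.626×10⁻³⁴)(2.998×10⁸)/(349×10⁻⁹) = 5.692×10⁻¹⁹ J.
Energy delivered: (28.9 mW)(2250 s) = 65.02 J.
Photons incident: 65.02 / 5.692×10⁻¹⁹ = 1.142×10²⁰, i.e. 1.142×10²⁰/6.022×10²³ = 1.896×10⁻⁴ mol.
Fraction absorbed: 1 − 10^(−1.42) = 0.9620.
Photons absorbed: 0.9620 × 1.896×10⁻⁴ = 1.824×10⁻⁴ mol.
Product: Φ × n_abs = 0.114 × 1.824×10⁻⁴ = 2.079×10⁻⁵ mol.
As a count: 2.079×10⁻⁵ × 6.022×10²³ = 1.25×10¹⁹.

1.25×10¹⁹ molecules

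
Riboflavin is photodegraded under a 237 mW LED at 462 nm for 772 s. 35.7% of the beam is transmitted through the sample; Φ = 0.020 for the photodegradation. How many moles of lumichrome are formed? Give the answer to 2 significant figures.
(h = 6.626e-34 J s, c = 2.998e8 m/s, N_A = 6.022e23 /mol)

Photon energy at 462 nm: hc/λ = (6.626e-34)(2.998e8)/(462e-9) = 4.300e-19 J.
Energy delivered: (237 mW)(772 s) = 183.0 J.
Photons incident: 183.0 / 4.300e-19 = 4.256e20, i.e. 4.256e20/6.022e23 = 7.067e-4 mol.
Fraction absorbed: 1 − 35.7/100 = 0.6430.
Photons absorbed: 0.6430 × 7.067e-4 = 4.544e-4 mol.
Product: Φ × n_abs = 0.020 × 4.544e-4 = 9.088e-6 mol.

9.1e-6 mol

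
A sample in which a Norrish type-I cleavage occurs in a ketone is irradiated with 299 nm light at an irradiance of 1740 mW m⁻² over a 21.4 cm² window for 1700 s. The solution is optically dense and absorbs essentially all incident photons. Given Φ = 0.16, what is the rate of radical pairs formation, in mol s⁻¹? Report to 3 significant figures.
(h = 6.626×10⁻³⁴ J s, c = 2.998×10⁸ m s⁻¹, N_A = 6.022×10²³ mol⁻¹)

1.49×10⁻⁹ mol s⁻¹

Photon energy at 299 nm: hc/λ = (6.626×10⁻³⁴)(2.998×10⁸)/(299×10⁻⁹) = 6.644×10⁻¹⁹ J.
Energy delivered: (1740 mW m⁻²)(21.4×10⁻⁴ m²)(1700 s) = 6.330 J.
Photons incident: 6.330 / 6.644×10⁻¹⁹ = 9.527×10¹⁸, i.e. 9.527×10¹⁸/6.022×10²³ = 1.582×10⁻⁵ mol.
Product formed: 0.16 × 1.582×10⁻⁵ = 2.531×10⁻⁶ mol.
Rate: 2.531×10⁻⁶ / 1700 s = 1.49×10⁻⁹ mol s⁻¹.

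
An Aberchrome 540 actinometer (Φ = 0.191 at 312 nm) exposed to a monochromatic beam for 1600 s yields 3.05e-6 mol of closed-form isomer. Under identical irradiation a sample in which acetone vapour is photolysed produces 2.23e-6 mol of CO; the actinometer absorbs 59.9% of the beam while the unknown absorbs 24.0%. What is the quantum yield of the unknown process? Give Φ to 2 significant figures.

Photons absorbed by the actinometer: 3.05e-6 / 0.191 = 1.597e-5 mol.
Incident flux: 1.597e-5 / 0.599 = 2.666e-5 einstein.
Absorbed by unknown: 0.240 × 2.666e-5 = 6.398e-6 mol.
Φ(unknown) = 2.23e-6 / 6.398e-6 = 0.35.

Φ = 0.35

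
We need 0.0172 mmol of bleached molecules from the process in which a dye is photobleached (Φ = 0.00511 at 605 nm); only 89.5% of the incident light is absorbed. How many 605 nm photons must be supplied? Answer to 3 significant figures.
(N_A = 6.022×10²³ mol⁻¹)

2.26×10²¹ photons

Product: 0.0172 mmol = 1.72×10⁻⁵ mol.
Photons that must be absorbed: 1.72×10⁻⁵ / 0.00511 = 0.003366 mol.
Incident photons needed: 0.003366 / 0.895 = 0.003761 mol.
Photon count: 0.003761 × 6.022×10²³ = 2.26×10²¹.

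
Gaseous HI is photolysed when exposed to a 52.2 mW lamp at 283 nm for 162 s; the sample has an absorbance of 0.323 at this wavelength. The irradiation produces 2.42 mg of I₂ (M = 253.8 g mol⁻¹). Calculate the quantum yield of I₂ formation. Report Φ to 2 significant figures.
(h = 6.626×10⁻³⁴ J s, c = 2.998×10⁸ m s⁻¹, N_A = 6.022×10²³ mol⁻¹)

Product: 2.42 mg / 253.8 g mol⁻¹ = 9.535×10⁻⁶ mol.
Photon energy at 283 nm: hc/λ = (6.626×10⁻³⁴)(2.998×10⁸)/(283×10⁻⁹) = 7.019×10⁻¹⁹ J.
Energy delivered: (52.2 mW)(162 s) = 8.456 J.
Photons incident: 8.456 / 7.019×10⁻¹⁹ = 1.205×10¹⁹, i.e. 1.205×10¹⁹/6.022×10²³ = 2.001×10⁻⁵ mol.
Fraction absorbed: 1 − 10^(−0.323) = 0.5247.
Photons absorbed: 0.5247 × 2.001×10⁻⁵ = 1.050×10⁻⁵ mol.
Φ = 9.535×10⁻⁶ mol / 1.050×10⁻⁵ mol photons = 0.91.

Φ = 0.91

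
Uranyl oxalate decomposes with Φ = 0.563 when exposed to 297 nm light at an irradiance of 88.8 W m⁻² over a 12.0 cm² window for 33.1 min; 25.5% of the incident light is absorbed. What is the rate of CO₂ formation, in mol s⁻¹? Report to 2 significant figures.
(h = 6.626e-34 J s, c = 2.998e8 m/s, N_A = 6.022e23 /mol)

Photon energy at 297 nm: hc/λ = (6.626e-34)(2.998e8)/(297e-9) = 6.688e-19 J.
Energy delivered: (88.8 W m⁻²)(12.0e-4 m²)(1986 s) = 211.6 J.
Photons incident: 211.6 / 6.688e-19 = 3.164e20, i.e. 3.164e20/6.022e23 = 5.254e-4 mol.
Photons absorbed: 0.255 × 5.254e-4 = 1.340e-4 mol.
Product formed: 0.563 × 1.340e-4 = 7.544e-5 mol.
Rate: 7.544e-5 / 1986 s = 3.8e-8 mol s⁻¹.

3.8e-8 mol s⁻¹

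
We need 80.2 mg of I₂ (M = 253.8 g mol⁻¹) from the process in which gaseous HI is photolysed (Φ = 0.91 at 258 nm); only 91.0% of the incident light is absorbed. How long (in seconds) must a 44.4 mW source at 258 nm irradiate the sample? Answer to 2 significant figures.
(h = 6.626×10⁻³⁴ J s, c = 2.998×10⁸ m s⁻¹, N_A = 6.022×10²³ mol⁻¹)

Product: 80.2 mg / 253.8 g mol⁻¹ = 3.160×10⁻⁴ mol.
Photons that must be absorbed: 3.160×10⁻⁴ / 0.91 = 3.473×10⁻⁴ mol.
Incident photons needed: 3.473×10⁻⁴ / 0.910 = 3.816×10⁻⁴ mol.
Photon energy: hc/λ = 7.700×10⁻¹⁹ J; per mole, 4.637×10⁵ J mol⁻¹.
Energy required: 3.816×10⁻⁴ × 4.637×10⁵ = 176.9 J.
Time: 176.9 J / 0.0444 W = 4000 s.

t ≈ 4000 s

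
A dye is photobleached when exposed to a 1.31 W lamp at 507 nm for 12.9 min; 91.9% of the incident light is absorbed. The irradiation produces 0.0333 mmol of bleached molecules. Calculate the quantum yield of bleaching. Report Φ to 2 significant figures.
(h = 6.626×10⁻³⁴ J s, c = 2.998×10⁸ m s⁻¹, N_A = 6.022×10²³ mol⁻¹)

Product: 0.0333 mmol = 3.33×10⁻⁵ mol.
Photon energy at 507 nm: hc/λ = (6.626×10⁻³⁴)(2.998×10⁸)/(507×10⁻⁹) = 3.918×10⁻¹⁹ J.
Energy delivered: (1.31 W)(774 s) = 1014 J.
Photons incident: 1014 / 3.918×10⁻¹⁹ = 2.588×10²¹, i.e. 2.588×10²¹/6.022×10²³ = 0.004298 mol.
Photons absorbed: 0.919 × 0.004298 = 0.003950 mol.
Φ = 3.33×10⁻⁵ mol / 0.003950 mol photons = 0.0084.

Φ = 0.0084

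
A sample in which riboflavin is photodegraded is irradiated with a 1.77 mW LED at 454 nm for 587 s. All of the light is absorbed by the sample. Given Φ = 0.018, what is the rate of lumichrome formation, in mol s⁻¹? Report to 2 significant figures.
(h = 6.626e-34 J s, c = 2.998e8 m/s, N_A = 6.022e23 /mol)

1.2e-10 mol s⁻¹

Photon energy at 454 nm: hc/λ = (6.626e-34)(2.998e8)/(454e-9) = 4.375e-19 J.
Energy delivered: (1.77 mW)(587 s) = 1.039 J.
Photons incident: 1.039 / 4.375e-19 = 2.375e18, i.e. 2.375e18/6.022e23 = 3.944e-6 mol.
Product formed: 0.018 × 3.944e-6 = 7.099e-8 mol.
Rate: 7.099e-8 / 587 s = 1.2e-10 mol s⁻¹.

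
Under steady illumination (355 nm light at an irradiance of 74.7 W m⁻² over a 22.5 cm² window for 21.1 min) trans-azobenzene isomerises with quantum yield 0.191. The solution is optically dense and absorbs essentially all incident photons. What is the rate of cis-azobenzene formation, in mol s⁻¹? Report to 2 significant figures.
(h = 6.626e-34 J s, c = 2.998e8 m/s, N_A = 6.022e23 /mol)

9.5e-8 mol s⁻¹

Photon energy at 355 nm: hc/λ = (6.626e-34)(2.998e8)/(355e-9) = 5.596e-19 J.
Energy delivered: (74.7 W m⁻²)(22.5e-4 m²)(1266 s) = 212.8 J.
Photons incident: 212.8 / 5.596e-19 = 3.803e20, i.e. 3.803e20/6.022e23 = 6.315e-4 mol.
Product formed: 0.191 × 6.315e-4 = 1.206e-4 mol.
Rate: 1.206e-4 / 1266 s = 9.5e-8 mol s⁻¹.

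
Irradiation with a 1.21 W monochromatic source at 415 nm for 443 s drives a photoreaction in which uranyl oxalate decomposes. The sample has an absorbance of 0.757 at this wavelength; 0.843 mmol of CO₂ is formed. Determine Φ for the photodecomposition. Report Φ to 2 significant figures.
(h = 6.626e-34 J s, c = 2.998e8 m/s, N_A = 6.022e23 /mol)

Φ = 0.55

Product: 0.843 mmol = 8.43e-4 mol.
Photon energy at 415 nm: hc/λ = (6.626e-34)(2.998e8)/(415e-9) = 4.787e-19 J.
Energy delivered: (1.21 W)(443 s) = 536.0 J.
Photons incident: 536.0 / 4.787e-19 = 1.120e21, i.e. 1.120e21/6.022e23 = 0.001860 mol.
Fraction absorbed: 1 − 10^(−0.757) = 0.8250.
Photons absorbed: 0.8250 × 0.001860 = 0.001535 mol.
Φ = 8.43e-4 mol / 0.001535 mol photons = 0.55.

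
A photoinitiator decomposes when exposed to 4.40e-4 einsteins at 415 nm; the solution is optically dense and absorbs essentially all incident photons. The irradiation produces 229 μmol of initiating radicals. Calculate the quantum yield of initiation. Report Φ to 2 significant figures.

Φ = 0.52

Product: 229 μmol = 2.29e-4 mol.
Φ = 2.29e-4 mol / 4.40e-4 mol photons = 0.52.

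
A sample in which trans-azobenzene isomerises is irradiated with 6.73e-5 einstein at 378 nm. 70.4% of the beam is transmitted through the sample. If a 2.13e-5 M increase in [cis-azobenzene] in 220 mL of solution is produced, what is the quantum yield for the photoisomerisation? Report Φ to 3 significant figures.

Product: (2.13e-5 M)(0.22 L) = 4.686e-6 mol.
Fraction absorbed: 1 − 70.4/100 = 0.2960.
Photons absorbed: 0.2960 × 6.73e-5 = 1.992e-5 mol.
Φ = 4.686e-6 mol / 1.992e-5 mol photons = 0.235.

Φ = 0.235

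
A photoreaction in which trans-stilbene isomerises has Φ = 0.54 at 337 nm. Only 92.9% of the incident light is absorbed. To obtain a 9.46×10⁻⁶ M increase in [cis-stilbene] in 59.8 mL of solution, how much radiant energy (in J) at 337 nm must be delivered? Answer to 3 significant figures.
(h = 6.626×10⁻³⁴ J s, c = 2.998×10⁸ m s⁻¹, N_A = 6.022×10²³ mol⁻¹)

0.400 J

Product: (9.46×10⁻⁶ M)(0.0598 L) = 5.657×10⁻⁷ mol.
Photons that must be absorbed: 5.657×10⁻⁷ / 0.54 = 1.048×10⁻⁶ mol.
Incident photons needed: 1.048×10⁻⁶ / 0.929 = 1.128×10⁻⁶ mol.
Photon energy: hc/λ = 5.895×10⁻¹⁹ J; per mole, 3.550×10⁵ J mol⁻¹.
Energy required: 1.128×10⁻⁶ × 3.550×10⁵ = 0.400 J.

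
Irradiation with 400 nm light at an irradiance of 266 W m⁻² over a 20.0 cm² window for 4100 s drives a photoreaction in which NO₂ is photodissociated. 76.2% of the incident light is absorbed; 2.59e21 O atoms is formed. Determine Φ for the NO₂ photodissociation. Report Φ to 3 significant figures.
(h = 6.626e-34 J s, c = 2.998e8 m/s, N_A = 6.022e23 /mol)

Φ = 0.774

Product: 2.59e21 / 6.022e23 = 0.004301 mol.
Photon energy at 400 nm: hc/λ = (6.626e-34)(2.998e8)/(400e-9) = 4.966e-19 J.
Energy delivered: (266 W m⁻²)(20.0e-4 m²)(4100 s) = 2181 J.
Photons incident: 2181 / 4.966e-19 = 4.392e21, i.e. 4.392e21/6.022e23 = 0.007293 mol.
Photons absorbed: 0.762 × 0.007293 = 0.005557 mol.
Φ = 0.004301 mol / 0.005557 mol photons = 0.774.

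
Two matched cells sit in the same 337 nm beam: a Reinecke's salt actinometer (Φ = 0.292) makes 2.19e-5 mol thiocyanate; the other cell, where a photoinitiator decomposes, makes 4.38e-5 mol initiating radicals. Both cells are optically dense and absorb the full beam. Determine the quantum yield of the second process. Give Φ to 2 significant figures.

Photons absorbed by the actinometer: 2.19e-5 / 0.292 = 7.500e-5 mol.
Φ(unknown) = 4.38e-5 / 7.500e-5 = 0.58.

Φ = 0.58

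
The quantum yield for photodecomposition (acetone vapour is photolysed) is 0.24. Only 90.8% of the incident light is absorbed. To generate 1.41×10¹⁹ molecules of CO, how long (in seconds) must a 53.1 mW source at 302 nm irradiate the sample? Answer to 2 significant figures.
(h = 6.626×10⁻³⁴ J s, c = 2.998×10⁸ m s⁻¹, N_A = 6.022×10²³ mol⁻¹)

t ≈ 800 s

Product: 1.41×10¹⁹ / 6.022×10²³ = 2.341×10⁻⁵ mol.
Photons that must be absorbed: 2.341×10⁻⁵ / 0.24 = 9.754×10⁻⁵ mol.
Incident photons needed: 9.754×10⁻⁵ / 0.908 = 1.074×10⁻⁴ mol.
Photon energy: hc/λ = 6.578×10⁻¹⁹ J; per mole, 3.961×10⁵ J mol⁻¹.
Energy required: 1.074×10⁻⁴ × 3.961×10⁵ = 42.54 J.
Time: 42.54 J / 0.0531 W = 800 s.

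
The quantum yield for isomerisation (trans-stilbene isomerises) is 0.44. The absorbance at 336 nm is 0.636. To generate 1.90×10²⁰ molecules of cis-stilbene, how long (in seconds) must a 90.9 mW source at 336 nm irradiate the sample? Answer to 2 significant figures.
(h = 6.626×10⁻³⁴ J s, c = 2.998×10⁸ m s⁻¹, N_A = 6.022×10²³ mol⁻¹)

t ≈ 3700 s

Product: 1.90×10²⁰ / 6.022×10²³ = 3.155×10⁻⁴ mol.
Photons that must be absorbed: 3.155×10⁻⁴ / 0.44 = 7.170×10⁻⁴ mol.
Fraction absorbed: 1 − 10^(−0.636) = 0.7688.
Incident photons needed: 7.170×10⁻⁴ / 0.7688 = 9.326×10⁻⁴ mol.
Photon energy: hc/λ = 5.912×10⁻¹⁹ J; per mole, 3.560×10⁵ J mol⁻¹.
Energy required: 9.326×10⁻⁴ × 3.560×10⁵ = 332.0 J.
Time: 332.0 J / 0.0909 W = 3700 s.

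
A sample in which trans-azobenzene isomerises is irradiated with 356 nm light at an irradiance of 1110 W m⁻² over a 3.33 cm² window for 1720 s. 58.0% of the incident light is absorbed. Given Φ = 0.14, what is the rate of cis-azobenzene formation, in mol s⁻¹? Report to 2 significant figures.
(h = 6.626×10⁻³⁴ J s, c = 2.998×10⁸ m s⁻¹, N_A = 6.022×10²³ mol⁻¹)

Photon energy at 356 nm: hc/λ = (6.626×10⁻³⁴)(2.998×10⁸)/(356×10⁻⁹) = 5.580×10⁻¹⁹ J.
Energy delivered: (1110 W m⁻²)(3.33×10⁻⁴ m²)(1720 s) = 635.8 J.
Photons incident: 635.8 / 5.580×10⁻¹⁹ = 1.139×10²¹, i.e. 1.139×10²¹/6.022×10²³ = 0.001891 mol.
Photons absorbed: 0.580 × 0.001891 = 0.001097 mol.
Product formed: 0.14 × 0.001097 = 1.536×10⁻⁴ mol.
Rate: 1.536×10⁻⁴ / 1720 s = 8.9×10⁻⁸ mol s⁻¹.

8.9×10⁻⁸ mol s⁻¹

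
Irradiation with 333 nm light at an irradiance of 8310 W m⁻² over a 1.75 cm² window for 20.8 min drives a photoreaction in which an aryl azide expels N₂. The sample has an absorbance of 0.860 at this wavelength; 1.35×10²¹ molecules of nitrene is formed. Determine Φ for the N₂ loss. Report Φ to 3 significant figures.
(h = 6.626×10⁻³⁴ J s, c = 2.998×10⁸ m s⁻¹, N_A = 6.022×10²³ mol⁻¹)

Φ = 0.515

Product: 1.35×10²¹ / 6.022×10²³ = 0.002242 mol.
Photon energy at 333 nm: hc/λ = (6.626×10⁻³⁴)(2.998×10⁸)/(333×10⁻⁹) = 5.965×10⁻¹⁹ J.
Energy delivered: (8310 W m⁻²)(1.75×10⁻⁴ m²)(1248 s) = 1815 J.
Photons incident: 1815 / 5.965×10⁻¹⁹ = 3.043×10²¹, i.e. 3.043×10²¹/6.022×10²³ = 0.005053 mol.
Fraction absorbed: 1 − 10^(−0.860) = 0.8620.
Photons absorbed: 0.8620 × 0.005053 = 0.004356 mol.
Φ = 0.002242 mol / 0.004356 mol photons = 0.515.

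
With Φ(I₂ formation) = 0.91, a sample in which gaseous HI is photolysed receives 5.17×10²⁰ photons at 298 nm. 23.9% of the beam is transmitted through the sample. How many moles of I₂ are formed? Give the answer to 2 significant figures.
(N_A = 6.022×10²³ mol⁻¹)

Moles of photons: 5.17×10²⁰ / 6.022×10²³ = 8.585×10⁻⁴ mol.
Fraction absorbed: 1 − 23.9/100 = 0.7610.
Photons absorbed: 0.7610 × 8.585×10⁻⁴ = 6.533×10⁻⁴ mol.
Product: Φ × n_abs = 0.91 × 6.533×10⁻⁴ = 5.945×10⁻⁴ mol.

5.9×10⁻⁴ mol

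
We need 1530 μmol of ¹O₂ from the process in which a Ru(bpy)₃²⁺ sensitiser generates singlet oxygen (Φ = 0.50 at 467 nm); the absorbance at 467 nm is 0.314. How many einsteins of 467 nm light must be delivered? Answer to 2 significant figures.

0.0059 einstein

Product: 1530 μmol = 0.00153 mol.
Photons that must be absorbed: 0.00153 / 0.50 = 0.003060 mol.
Fraction absorbed: 1 − 10^(−0.314) = 0.5147.
Incident photons needed: 0.003060 / 0.5147 = 0.005945 mol.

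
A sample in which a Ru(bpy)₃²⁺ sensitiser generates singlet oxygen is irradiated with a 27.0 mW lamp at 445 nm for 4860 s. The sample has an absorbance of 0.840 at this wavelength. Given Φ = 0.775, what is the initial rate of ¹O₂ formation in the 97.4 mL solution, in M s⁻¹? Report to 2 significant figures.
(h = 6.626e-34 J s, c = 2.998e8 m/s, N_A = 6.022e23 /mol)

6.8e-7 M s⁻¹

Photon energy at 445 nm: hc/λ = (6.626e-34)(2.998e8)/(445e-9) = 4.464e-19 J.
Energy delivered: (27.0 mW)(4860 s) = 131.2 J.
Photons incident: 131.2 / 4.464e-19 = 2.939e20, i.e. 2.939e20/6.022e23 = 4.880e-4 mol.
Fraction absorbed: 1 − 10^(−0.840) = 0.8555.
Photons absorbed: 0.8555 × 4.880e-4 = 4.175e-4 mol.
Product formed: 0.775 × 4.175e-4 = 3.236e-4 mol.
Rate: 3.236e-4 mol / (4860 s × 0.0974 L) = 6.8e-7 M s⁻¹.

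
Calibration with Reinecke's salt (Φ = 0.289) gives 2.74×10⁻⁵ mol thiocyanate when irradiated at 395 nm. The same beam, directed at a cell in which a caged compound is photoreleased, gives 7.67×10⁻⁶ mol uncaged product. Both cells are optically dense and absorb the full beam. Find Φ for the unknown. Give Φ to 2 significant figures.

Photons absorbed by the actinometer: 2.74×10⁻⁵ / 0.289 = 9.481×10⁻⁵ mol.
Φ(unknown) = 7.67×10⁻⁶ / 9.481×10⁻⁵ = 0.081.

Φ = 0.081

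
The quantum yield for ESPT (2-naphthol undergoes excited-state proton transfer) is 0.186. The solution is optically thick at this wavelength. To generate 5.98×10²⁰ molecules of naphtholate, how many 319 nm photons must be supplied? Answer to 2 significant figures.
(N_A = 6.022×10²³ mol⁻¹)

Product: 5.98×10²⁰ / 6.022×10²³ = 9.930×10⁻⁴ mol.
Photons that must be absorbed: 9.930×10⁻⁴ / 0.186 = 0.005339 mol.
Photon count: 0.005339 × 6.022×10²³ = 3.2×10²¹.

3.2×10²¹ photons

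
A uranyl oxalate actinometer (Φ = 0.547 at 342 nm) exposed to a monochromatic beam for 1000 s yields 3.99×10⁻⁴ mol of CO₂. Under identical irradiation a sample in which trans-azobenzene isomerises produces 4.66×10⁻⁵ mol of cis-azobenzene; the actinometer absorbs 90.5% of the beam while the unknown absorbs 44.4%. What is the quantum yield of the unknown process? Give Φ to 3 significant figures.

Φ = 0.130

Photons absorbed by the actinometer: 3.99×10⁻⁴ / 0.547 = 7.294×10⁻⁴ mol.
Incident flux: 7.294×10⁻⁴ / 0.905 = 8.060×10⁻⁴ einstein.
Absorbed by unknown: 0.444 × 8.060×10⁻⁴ = 3.579×10⁻⁴ mol.
Φ(unknown) = 4.66×10⁻⁵ / 3.579×10⁻⁴ = 0.130.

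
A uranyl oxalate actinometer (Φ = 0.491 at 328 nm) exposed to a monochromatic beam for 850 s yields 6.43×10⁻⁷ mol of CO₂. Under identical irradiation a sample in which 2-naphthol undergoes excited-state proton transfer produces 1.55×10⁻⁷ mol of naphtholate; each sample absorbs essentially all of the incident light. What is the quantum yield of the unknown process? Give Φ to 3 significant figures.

Photons absorbed by the actinometer: 6.43×10⁻⁷ / 0.491 = 1.310×10⁻⁶ mol.
Φ(unknown) = 1.55×10⁻⁷ / 1.310×10⁻⁶ = 0.118.

Φ = 0.118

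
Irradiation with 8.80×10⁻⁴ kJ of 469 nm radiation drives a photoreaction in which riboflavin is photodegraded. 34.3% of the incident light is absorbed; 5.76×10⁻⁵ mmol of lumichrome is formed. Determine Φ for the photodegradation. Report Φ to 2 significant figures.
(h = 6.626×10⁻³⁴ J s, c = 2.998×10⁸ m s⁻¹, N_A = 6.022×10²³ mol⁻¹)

Product: 5.76×10⁻⁵ mmol = 5.76×10⁻⁸ mol.
Photon energy at 469 nm: hc/λ = (6.626×10⁻³⁴)(2.998×10⁸)/(469×10⁻⁹) = 4.236×10⁻¹⁹ J.
Incident energy: 8.80×10⁻⁴ kJ = 0.880 J.
Photons incident: 0.880 / 4.236×10⁻¹⁹ = 2.077×10¹⁸, i.e. 2.077×10¹⁸/6.022×10²³ = 3.449×10⁻⁶ mol.
Photons absorbed: 0.343 × 3.449×10⁻⁶ = 1.183×10⁻⁶ mol.
Φ = 5.76×10⁻⁸ mol / 1.183×10⁻⁶ mol photons = 0.049.

Φ = 0.049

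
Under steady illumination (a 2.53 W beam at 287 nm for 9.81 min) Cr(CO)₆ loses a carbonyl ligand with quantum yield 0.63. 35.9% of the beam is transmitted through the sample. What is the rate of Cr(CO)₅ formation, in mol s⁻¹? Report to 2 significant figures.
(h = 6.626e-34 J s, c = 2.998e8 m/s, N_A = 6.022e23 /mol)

2.5e-6 mol s⁻¹

Photon energy at 287 nm: hc/λ = (6.626e-34)(2.998e8)/(287e-9) = 6.922e-19 J.
Energy delivered: (2.53 W)(588.6 s) = 1489 J.
Photons incident: 1489 / 6.922e-19 = 2.151e21, i.e. 2.151e21/6.022e23 = 0.003572 mol.
Fraction absorbed: 1 − 35.9/100 = 0.6410.
Photons absorbed: 0.6410 × 0.003572 = 0.002290 mol.
Product formed: 0.63 × 0.002290 = 0.001443 mol.
Rate: 0.001443 / 588.6 s = 2.5e-6 mol s⁻¹.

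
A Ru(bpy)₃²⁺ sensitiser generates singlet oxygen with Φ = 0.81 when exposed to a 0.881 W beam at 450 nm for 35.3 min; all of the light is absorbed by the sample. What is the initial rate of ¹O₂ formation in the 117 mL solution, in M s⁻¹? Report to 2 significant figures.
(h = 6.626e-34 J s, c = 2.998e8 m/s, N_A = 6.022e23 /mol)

2.3e-5 M s⁻¹

Photon energy at 450 nm: hc/λ = (6.626e-34)(2.998e8)/(450e-9) = 4.414e-19 J.
Energy delivered: (0.881 W)(2118 s) = 1866 J.
Photons incident: 1866 / 4.414e-19 = 4.227e21, i.e. 4.227e21/6.022e23 = 0.007019 mol.
Product formed: 0.81 × 0.007019 = 0.005685 mol.
Rate: 0.005685 mol / (2118 s × 0.117 L) = 2.3e-5 M s⁻¹.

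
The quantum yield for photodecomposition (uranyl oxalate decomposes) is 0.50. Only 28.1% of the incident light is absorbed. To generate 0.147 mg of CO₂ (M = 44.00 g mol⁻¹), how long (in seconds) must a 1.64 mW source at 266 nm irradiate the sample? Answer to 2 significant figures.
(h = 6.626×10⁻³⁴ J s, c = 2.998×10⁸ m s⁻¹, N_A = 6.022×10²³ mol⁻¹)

Product: 0.147 mg / 44.00 g mol⁻¹ = 3.341×10⁻⁶ mol.
Photons that must be absorbed: 3.341×10⁻⁶ / 0.50 = 6.682×10⁻⁶ mol.
Incident photons needed: 6.682×10⁻⁶ / 0.281 = 2.378×10⁻⁵ mol.
Photon energy: hc/λ = 7.468×10⁻¹⁹ J; per mole, 4.497×10⁵ J mol⁻¹.
Energy required: 2.378×10⁻⁵ × 4.497×10⁵ = 10.69 J.
Time: 10.69 J / 0.00164 W = 6500 s.

t ≈ 6500 s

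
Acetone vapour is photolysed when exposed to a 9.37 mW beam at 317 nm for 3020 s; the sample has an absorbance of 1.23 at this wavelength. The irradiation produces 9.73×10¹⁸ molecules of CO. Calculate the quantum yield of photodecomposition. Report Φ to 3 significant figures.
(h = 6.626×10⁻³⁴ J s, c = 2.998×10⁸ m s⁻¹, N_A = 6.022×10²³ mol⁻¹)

Φ = 0.229

Product: 9.73×10¹⁸ / 6.022×10²³ = 1.616×10⁻⁵ mol.
Photon energy at 317 nm: hc/λ = (6.626×10⁻³⁴)(2.998×10⁸)/(317×10⁻⁹) = 6.266×10⁻¹⁹ J.
Energy delivered: (9.37 mW)(3020 s) = 28.30 J.
Photons incident: 28.30 / 6.266×10⁻¹⁹ = 4.516×10¹⁹, i.e. 4.516×10¹⁹/6.022×10²³ = 7.499×10⁻⁵ mol.
Fraction absorbed: 1 − 10^(−1.23) = 0.9411.
Photons absorbed: 0.9411 × 7.499×10⁻⁵ = 7.057×10⁻⁵ mol.
Φ = 1.616×10⁻⁵ mol / 7.057×10⁻⁵ mol photons = 0.229.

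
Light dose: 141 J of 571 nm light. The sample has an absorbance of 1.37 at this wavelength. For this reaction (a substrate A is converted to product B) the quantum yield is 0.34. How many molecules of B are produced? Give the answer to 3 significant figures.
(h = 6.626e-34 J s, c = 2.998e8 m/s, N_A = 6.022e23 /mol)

1.32e20 molecules

Photon energy at 571 nm: hc/λ = (6.626e-34)(2.998e8)/(571e-9) = 3.479e-19 J.
Photons incident: 141 / 3.479e-19 = 4.053e20, i.e. 4.053e20/6.022e23 = 6.730e-4 mol.
Fraction absorbed: 1 − 10^(−1.37) = 0.9573.
Photons absorbed: 0.9573 × 6.730e-4 = 6.443e-4 mol.
Product: Φ × n_abs = 0.34 × 6.443e-4 = 2.191e-4 mol.
As a count: 2.191e-4 × 6.022e23 = 1.32e20.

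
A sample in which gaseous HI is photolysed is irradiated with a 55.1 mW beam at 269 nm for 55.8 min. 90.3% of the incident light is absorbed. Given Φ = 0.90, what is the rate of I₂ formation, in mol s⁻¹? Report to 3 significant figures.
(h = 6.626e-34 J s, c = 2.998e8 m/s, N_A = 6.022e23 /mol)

Photon energy at 269 nm: hc/λ = (6.626e-34)(2.998e8)/(269e-9) = 7.385e-19 J.
Energy delivered: (55.1 mW)(3348 s) = 184.5 J.
Photons incident: 184.5 / 7.385e-19 = 2.498e20, i.e. 2.498e20/6.022e23 = 4.148e-4 mol.
Photons absorbed: 0.903 × 4.148e-4 = 3.746e-4 mol.
Product formed: 0.90 × 3.746e-4 = 3.371e-4 mol.
Rate: 3.371e-4 / 3348 s = 1.01e-7 mol s⁻¹.

1.01e-7 mol s⁻¹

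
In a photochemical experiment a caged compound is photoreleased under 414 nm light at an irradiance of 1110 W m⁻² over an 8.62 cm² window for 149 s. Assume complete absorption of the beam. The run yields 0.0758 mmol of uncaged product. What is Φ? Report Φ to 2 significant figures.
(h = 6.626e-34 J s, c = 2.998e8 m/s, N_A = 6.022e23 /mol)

Φ = 0.15

Product: 0.0758 mmol = 7.58e-5 mol.
Photon energy at 414 nm: hc/λ = (6.626e-34)(2.998e8)/(414e-9) = 4.798e-19 J.
Energy delivered: (1110 W m⁻²)(8.62e-4 m²)(149 s) = 142.6 J.
Photons incident: 142.6 / 4.798e-19 = 2.972e20, i.e. 2.972e20/6.022e23 = 4.935e-4 mol.
Φ = 7.58e-5 mol / 4.935e-4 mol photons = 0.15.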